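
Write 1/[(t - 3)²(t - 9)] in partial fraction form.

Cover-up at t=9: R = 1/(9 - 3)² = 1/36. Cover-up at t=3: Q = 1/(3 - 9) = -1/6. Comparing t² coeff: P = -R = -1/36
Result: (-1/36)/(t - 3) - (1/6)/(t - 3)² + (1/36)/(t - 9)


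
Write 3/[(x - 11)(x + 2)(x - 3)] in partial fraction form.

Using cover-up method: P = 3/104, Q = 3/65, R = -3/40
Result: (3/104)/(x - 11) + (3/65)/(x + 2) - (3/40)/(x - 3)


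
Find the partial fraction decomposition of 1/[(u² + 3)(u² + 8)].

Coefficient matching gives α = γ = 0, β = 1/(8-3) = 1/5, δ = -β = -1/5
Result: (1/5)/(u² + 3) - (1/5)/(u² + 8)


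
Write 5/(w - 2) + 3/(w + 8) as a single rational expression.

Common denominator (w - 2)(w + 8). Numerator: 5(w + 8) + 3(w - 2) = (5w + 40) + (3w - 6) = 8w + 34
Result: (8w + 34)/[(w - 2)(w + 8)]


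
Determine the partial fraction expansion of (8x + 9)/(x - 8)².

(8x + 9) = P(x - 8) + Q. At x = 8: Q = 8·8 + 9 = 73. Coeff of x: P = 8
Result: 8/(x - 8) + 73/(x - 8)²


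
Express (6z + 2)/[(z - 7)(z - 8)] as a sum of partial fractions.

At z=7: α = (6·7 + 2)/(7 - 8) = -44. At z=8: β = (6·8 + 2)/(8 - 7) = 50
Result: -44/(z - 7) + 50/(z - 8)


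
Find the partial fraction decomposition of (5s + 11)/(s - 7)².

(5s + 11) = α(s - 7) + β. At s = 7: β = 5·7 + 11 = 46. Coeff of s: α = 5
Result: 5/(s - 7) + 46/(s - 7)²


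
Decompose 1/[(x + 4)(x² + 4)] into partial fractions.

Cover-up at x = -4: P = 1/((-4)² + 4) = 1/20. Then Q = -P = -1/20, R = -P·(0 - 4) = 1/5
Result: (1/20)/(x + 4) - ((1/20)x - 1/5)/(x² + 4)


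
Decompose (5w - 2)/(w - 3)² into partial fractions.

(5w - 2) = P(w - 3) + Q. At w = 3: Q = 5·3 - 2 = 13. Coeff of w: P = 5
Result: 5/(w - 3) + 13/(w - 3)²


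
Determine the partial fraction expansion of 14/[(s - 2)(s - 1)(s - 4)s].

Using Heaviside cover-up: (-7/2)/(s - 2) + (14/3)/(s - 1) + (7/12)/(s - 4) - (7/4)/s


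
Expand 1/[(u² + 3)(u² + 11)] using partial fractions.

Coefficient matching gives A = C = 0, B = 1/(11-3) = 1/8, D = -B = -1/8
Result: (1/8)/(u² + 3) - (1/8)/(u² + 11)


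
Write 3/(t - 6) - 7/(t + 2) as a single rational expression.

Common denominator (t - 6)(t + 2). Numerator: 3(t + 2) - 7(t - 6) = (3t + 6) - (7t - 42) = -4t + 48
Result: (-4t + 48)/[(t - 6)(t + 2)]


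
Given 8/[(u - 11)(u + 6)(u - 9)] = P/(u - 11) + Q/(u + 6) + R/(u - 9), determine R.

Cover-up at u = 9: R = 8/[(9 - 11)(9 + 6)] = 8/[(-2)(15)] = -8/30 = -4/15


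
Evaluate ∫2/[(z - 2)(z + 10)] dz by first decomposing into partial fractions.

Decompose: 2/[(z - 2)(z + 10)] = (1/6)/(z - 2) - (1/6)/(z + 10). Integrate each term: (1/6) ln|(z - 2)| - (1/6) ln|(z + 10)| + C


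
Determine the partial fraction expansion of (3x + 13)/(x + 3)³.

(3x + 13) = P(x + 3)² + Q(x + 3) + R. At x = -3: R = 3·(-3) + 13 = 4. Coefficients: P = 0, Q = 3
Result: 3/(x + 3)² + 4/(x + 3)³


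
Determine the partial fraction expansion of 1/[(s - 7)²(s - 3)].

Cover-up at s=3: C = 1/(3 - 7)² = 1/16. Cover-up at s=7: B = 1/(7 - 3) = 1/4. Comparing s² coeff: A = -C = -1/16
Result: (-1/16)/(s - 7) + (1/4)/(s - 7)² + (1/16)/(s - 3)


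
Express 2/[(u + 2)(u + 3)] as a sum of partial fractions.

2/(u + 2)(u + 3) = P/(u + 2) + Q/(u + 3). P = 2/(-2 + 3) = 2, Q = 2/(-3 + 2) = -2
Result: 2/(u + 2) - 2/(u + 3)


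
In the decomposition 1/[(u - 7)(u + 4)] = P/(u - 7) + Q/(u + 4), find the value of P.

Cover-up at u = 7: P = 1/(7 + 4) = 1/11


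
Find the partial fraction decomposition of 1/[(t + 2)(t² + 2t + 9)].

Cover-up at t = -2: α = 1/((-2)² + 2·(-2) + 9) = 1/9. Then β = -α = -1/9, γ = -α·(2 - 2) = 0
Result: (1/9)/(t + 2) - ((1/9)t)/(t² + 2t + 9)


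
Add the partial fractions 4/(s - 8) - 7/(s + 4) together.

Common denominator (s - 8)(s + 4). Numerator: 4(s + 4) - 7(s - 8) = (4s + 16) - (7s - 56) = -3s + 72
Result: (-3s + 72)/[(s - 8)(s + 4)]


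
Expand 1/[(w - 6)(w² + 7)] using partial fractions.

Cover-up at w = 6: A = 1/(6² + 7) = 1/43. Then B = -A = -1/43, C = -A·(0 + 6) = -6/43
Result: (1/43)/(w - 6) - ((1/43)w + 6/43)/(w² + 7)


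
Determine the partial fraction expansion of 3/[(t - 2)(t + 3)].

3/(t - 2)(t + 3) = α/(t - 2) + β/(t + 3). α = 3/(2 + 3) = 3/5, β = 3/(-3 - 2) = -3/5
Result: (3/5)/(t - 2) - (3/5)/(t + 3)


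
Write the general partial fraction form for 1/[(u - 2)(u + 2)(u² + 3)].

Two linear + quadratic: P/(u - 2) + Q/(u + 2) + (Ru + S)/(u² + 3)


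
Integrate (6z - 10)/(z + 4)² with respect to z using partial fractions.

Decompose: α = 6, β = 6·(-4) - 10 = -34, so (6z - 10)/(z + 4)² = 6/(z + 4) - 34/(z + 4)². Integrate: ∫ α/(z + 4) dz = 6 ln|(z + 4)|; ∫ β/(z + 4)² dz = 34/(z + 4). Sum: 6 ln|(z + 4)| + 34/(z + 4) + C


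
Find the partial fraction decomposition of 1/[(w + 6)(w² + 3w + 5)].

Cover-up at w = -6: A = 1/((-6)² + 3·(-6) + 5) = 1/23. Then B = -A = -1/23, C = -A·(3 - 6) = 3/23
Result: (1/23)/(w + 6) - ((1/23)w - 3/23)/(w² + 3w + 5)


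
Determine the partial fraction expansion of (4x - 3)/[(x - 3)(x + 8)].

At x=3: α = (4·3 - 3)/(3 + 8) = 9/11. At x=-8: β = (4·(-8) - 3)/(-8 - 3) = 35/11
Result: (9/11)/(x - 3) + (35/11)/(x + 8)


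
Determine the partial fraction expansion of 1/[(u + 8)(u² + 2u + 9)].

Cover-up at u = -8: A = 1/((-8)² + 2·(-8) + 9) = 1/57. Then B = -A = -1/57, C = -A·(2 - 8) = 2/19
Result: (1/57)/(u + 8) - ((1/57)u - 2/19)/(u² + 2u + 9)


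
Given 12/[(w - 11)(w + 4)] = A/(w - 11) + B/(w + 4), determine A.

Cover-up at w = 11: A = 12/(11 + 4) = 12/15 = 4/5


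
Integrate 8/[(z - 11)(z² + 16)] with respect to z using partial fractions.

Cover-up at z=11: P = 8/(11²+16) = 8/137. Coeff matching: Q = -8/137, R = -88/137. Decomposition: (8/137)/(z - 11) - ((8/137)z + 88/137)/(z² + 16). Integrate: linear → ln, quadratic → (1/2)ln + arctan: (8/137) ln|(z - 11)| - (4/137) ln(z² + 16) - (22/137) arctan(z/4) + C


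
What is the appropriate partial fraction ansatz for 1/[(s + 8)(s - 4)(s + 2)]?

Three distinct linear factors: P/(s + 8) + Q/(s - 4) + R/(s + 2)


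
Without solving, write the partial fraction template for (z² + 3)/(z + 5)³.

Repeated linear factor (power 3): P/(z + 5) + Q/(z + 5)² + R/(z + 5)³


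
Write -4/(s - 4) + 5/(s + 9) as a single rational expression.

Common denominator (s - 4)(s + 9). Numerator: -4(s + 9) + 5(s - 4) = (-4s - 36) + (5s - 20) = s - 56
Result: (s - 56)/[(s - 4)(s + 9)]


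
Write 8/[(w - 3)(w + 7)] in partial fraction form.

8/(w - 3)(w + 7) = α/(w - 3) + β/(w + 7). α = 8/(3 + 7) = 4/5, β = 8/(-7 - 3) = -4/5
Result: (4/5)/(w - 3) - (4/5)/(w + 7)


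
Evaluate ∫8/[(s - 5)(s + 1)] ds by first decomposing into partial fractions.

Decompose: 8/[(s - 5)(s + 1)] = (4/3)/(s - 5) - (4/3)/(s + 1). Integrate each term: (4/3) ln|(s - 5)| - (4/3) ln|(s + 1)| + C


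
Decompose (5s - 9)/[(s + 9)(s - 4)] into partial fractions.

At s=-9: α = (5·(-9) - 9)/(-9 - 4) = 54/13. At s=4: β = (5·4 - 9)/(4 + 9) = 11/13
Result: (54/13)/(s + 9) + (11/13)/(s - 4)


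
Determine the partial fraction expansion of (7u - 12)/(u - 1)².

(7u - 12) = α(u - 1) + β. At u = 1: β = 7·1 - 12 = -5. Coeff of u: α = 7
Result: 7/(u - 1) - 5/(u - 1)²


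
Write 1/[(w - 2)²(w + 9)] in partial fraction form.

Cover-up at w=-9: γ = 1/(-9 - 2)² = 1/121. Cover-up at w=2: β = 1/(2 + 9) = 1/11. Comparing w² coeff: α = -γ = -1/121
Result: (-1/121)/(w - 2) + (1/11)/(w - 2)² + (1/121)/(w + 9)


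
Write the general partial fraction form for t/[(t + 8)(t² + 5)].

Linear + irreducible quadratic: A/(t + 8) + (Bt + C)/(t² + 5)


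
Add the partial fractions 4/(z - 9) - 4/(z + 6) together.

Common denominator (z - 9)(z + 6). Numerator: 4(z + 6) - 4(z - 9) = (4z + 24) - (4z - 36) = 60
Result: (60)/[(z - 9)(z + 6)]


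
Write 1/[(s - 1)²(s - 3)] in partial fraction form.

Cover-up at s=3: γ = 1/(3 - 1)² = 1/4. Cover-up at s=1: β = 1/(1 - 3) = -1/2. Comparing s² coeff: α = -γ = -1/4
Result: (-1/4)/(s - 1) - (1/2)/(s - 1)² + (1/4)/(s - 3)


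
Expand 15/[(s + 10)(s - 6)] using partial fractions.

15/(s + 10)(s - 6) = P/(s + 10) + Q/(s - 6). P = 15/(-10 - 6) = -15/16, Q = 15/(6 + 10) = 15/16
Result: (-15/16)/(s + 10) + (15/16)/(s - 6)


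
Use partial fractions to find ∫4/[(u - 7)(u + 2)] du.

Decompose: 4/[(u - 7)(u + 2)] = (4/9)/(u - 7) - (4/9)/(u + 2). Integrate each term: (4/9) ln|(u - 7)| - (4/9) ln|(u + 2)| + C


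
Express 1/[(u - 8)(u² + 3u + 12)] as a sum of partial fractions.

Cover-up at u = 8: P = 1/(8² + 3·8 + 12) = 1/100. Then Q = -P = -1/100, R = -P·(3 + 8) = -11/100
Result: (1/100)/(u - 8) - ((1/100)u + 11/100)/(u² + 3u + 12)


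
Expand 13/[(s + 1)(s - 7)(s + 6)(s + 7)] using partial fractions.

Using Heaviside cover-up: (-13/240)/(s + 1) + (1/112)/(s - 7) + (1/5)/(s + 6) - (13/84)/(s + 7)


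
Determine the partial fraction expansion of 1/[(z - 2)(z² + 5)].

Cover-up at z = 2: A = 1/(2² + 5) = 1/9. Then B = -A = -1/9, C = -A·(0 + 2) = -2/9
Result: (1/9)/(z - 2) - ((1/9)z + 2/9)/(z² + 5)


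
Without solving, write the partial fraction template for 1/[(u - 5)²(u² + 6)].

Repeated linear + quadratic: P/(u - 5) + Q/(u - 5)² + (Ru + S)/(u² + 6)


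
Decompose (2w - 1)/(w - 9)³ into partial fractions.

(2w - 1) = A(w - 9)² + B(w - 9) + C. At w = 9: C = 2·9 - 1 = 17. Coefficients: A = 0, B = 2
Result: 2/(w - 9)² + 17/(w - 9)³


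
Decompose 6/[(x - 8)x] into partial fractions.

6/(x - 8)x = P/(x - 8) + Q/x. P = 6/(8 - 0) = 3/4, Q = 6/(0 - 8) = -3/4
Result: (3/4)/(x - 8) - (3/4)/x


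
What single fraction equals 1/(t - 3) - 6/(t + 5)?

Common denominator (t - 3)(t + 5). Numerator: 1(t + 5) - 6(t - 3) = (t + 5) - (6t - 18) = -5t + 23
Result: (-5t + 23)/[(t - 3)(t + 5)]


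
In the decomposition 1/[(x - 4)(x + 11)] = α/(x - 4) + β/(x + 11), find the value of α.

Cover-up at x = 4: α = 1/(4 + 11) = 1/15


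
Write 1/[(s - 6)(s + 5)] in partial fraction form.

1/(s - 6)(s + 5) = A/(s - 6) + B/(s + 5). A = 1/(6 + 5) = 1/11, B = 1/(-5 - 6) = -1/11
Result: (1/11)/(s - 6) - (1/11)/(s + 5)


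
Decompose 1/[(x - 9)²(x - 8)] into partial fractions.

Cover-up at x=8: R = 1/(8 - 9)² = 1. Cover-up at x=9: Q = 1/(9 - 8) = 1. Comparing x² coeff: P = -R = -1
Result: -1/(x - 9) + 1/(x - 9)² + 1/(x - 8)


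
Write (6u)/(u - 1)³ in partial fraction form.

(6u) = α(u - 1)² + β(u - 1) + γ. At u = 1: γ = 6·1 + 0 = 6. Coefficients: α = 0, β = 6
Result: 6/(u - 1)² + 6/(u - 1)³


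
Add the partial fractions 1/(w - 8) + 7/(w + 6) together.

Common denominator (w - 8)(w + 6). Numerator: 1(w + 6) + 7(w - 8) = (w + 6) + (7w - 56) = 8w - 50
Result: (8w - 50)/[(w - 8)(w + 6)]


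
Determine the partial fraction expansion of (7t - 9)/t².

(7t - 9) = Pt + Q. At t = 0: Q = 7·0 - 9 = -9. Coeff of t: P = 7
Result: 7/t - 9/t²


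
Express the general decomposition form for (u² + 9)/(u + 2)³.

Repeated linear factor (power 3): A/(u + 2) + B/(u + 2)² + C/(u + 2)³


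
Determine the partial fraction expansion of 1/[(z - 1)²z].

Cover-up at z=0: C = 1/(0 - 1)² = 1. Cover-up at z=1: B = 1/(1 - 0) = 1. Comparing z² coeff: A = -C = -1
Result: -1/(z - 1) + 1/(z - 1)² + 1/z


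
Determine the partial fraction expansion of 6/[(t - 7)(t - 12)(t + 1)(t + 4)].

Using Heaviside cover-up: (-3/220)/(t - 7) + (3/520)/(t - 12) + (1/52)/(t + 1) - (1/88)/(t + 4)


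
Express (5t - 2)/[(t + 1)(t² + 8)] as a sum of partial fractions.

At t=-1: α = (5·(-1) - 2)/((-1)² + 8) = -7/9. β = -α = 7/9, γ = 5 - (-1)·α = 38/9
Result: (-7/9)/(t + 1) + ((7/9)t + 38/9)/(t² + 8)


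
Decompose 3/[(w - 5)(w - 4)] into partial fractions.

3/(w - 5)(w - 4) = A/(w - 5) + B/(w - 4). A = 3/(5 - 4) = 3, B = 3/(4 - 5) = -3
Result: 3/(w - 5) - 3/(w - 4)


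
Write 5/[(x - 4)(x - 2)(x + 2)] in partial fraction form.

Using cover-up method: α = 5/12, β = -5/8, γ = 5/24
Result: (5/12)/(x - 4) - (5/8)/(x - 2) + (5/24)/(x + 2)


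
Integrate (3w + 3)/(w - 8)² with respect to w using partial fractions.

Decompose: P = 3, Q = 3·8 + 3 = 27, so (3w + 3)/(w - 8)² = 3/(w - 8) + 27/(w - 8)². Integrate: ∫ P/(w - 8) dw = 3 ln|(w - 8)|; ∫ Q/(w - 8)² dw = -27/(w - 8). Sum: 3 ln|(w - 8)| - 27/(w - 8) + C


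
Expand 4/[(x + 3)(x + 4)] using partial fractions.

4/(x + 3)(x + 4) = α/(x + 3) + β/(x + 4). α = 4/(-3 + 4) = 4, β = 4/(-4 + 3) = -4
Result: 4/(x + 3) - 4/(x + 4)


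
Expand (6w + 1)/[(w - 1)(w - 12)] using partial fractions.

At w=1: A = (6·1 + 1)/(1 - 12) = -7/11. At w=12: B = (6·12 + 1)/(12 - 1) = 73/11
Result: (-7/11)/(w - 1) + (73/11)/(w - 12)


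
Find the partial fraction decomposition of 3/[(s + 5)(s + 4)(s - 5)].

Using cover-up method: A = 3/10, B = -1/3, C = 1/30
Result: (3/10)/(s + 5) - (1/3)/(s + 4) + (1/30)/(s - 5)


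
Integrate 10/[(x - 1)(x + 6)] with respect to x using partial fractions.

Decompose: 10/[(x - 1)(x + 6)] = (10/7)/(x - 1) - (10/7)/(x + 6). Integrate each term: (10/7) ln|(x - 1)| - (10/7) ln|(x + 6)| + C


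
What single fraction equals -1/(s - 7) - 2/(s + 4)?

Common denominator (s - 7)(s + 4). Numerator: -1(s + 4) - 2(s - 7) = (-s - 4) - (2s - 14) = -3s + 10
Result: (-3s + 10)/[(s - 7)(s + 4)]


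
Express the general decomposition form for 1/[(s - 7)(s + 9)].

Distinct linear factors: A/(s - 7) + B/(s + 9)


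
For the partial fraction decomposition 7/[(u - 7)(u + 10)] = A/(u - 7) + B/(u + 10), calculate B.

Cover-up at u = -10: B = 7/(-10 - 7) = -7/17


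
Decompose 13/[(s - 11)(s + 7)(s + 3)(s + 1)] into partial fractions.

Using Heaviside cover-up: (13/3024)/(s - 11) - (13/432)/(s + 7) + (13/112)/(s + 3) - (13/144)/(s + 1)


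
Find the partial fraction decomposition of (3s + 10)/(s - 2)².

(3s + 10) = P(s - 2) + Q. At s = 2: Q = 3·2 + 10 = 16. Coeff of s: P = 3
Result: 3/(s - 2) + 16/(s - 2)²


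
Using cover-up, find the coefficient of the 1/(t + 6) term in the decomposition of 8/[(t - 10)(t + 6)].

Cover (t + 6), set t=-6: 8/((t - 10) at t=-6) = 8/(-16) = -1/2


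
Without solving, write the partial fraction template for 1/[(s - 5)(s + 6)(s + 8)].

Three distinct linear factors: P/(s - 5) + Q/(s + 6) + R/(s + 8)


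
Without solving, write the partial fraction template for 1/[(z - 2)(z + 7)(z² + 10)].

Two linear + quadratic: A/(z - 2) + B/(z + 7) + (Cz + D)/(z² + 10)


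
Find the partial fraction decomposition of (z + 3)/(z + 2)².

(z + 3) = A(z + 2) + B. At z = -2: B = 1·(-2) + 3 = 1. Coeff of z: A = 1
Result: 1/(z + 2) + 1/(z + 2)²


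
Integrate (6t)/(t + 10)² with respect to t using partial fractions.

Decompose: α = 6, β = 6·(-10) + 0 = -60, so (6t)/(t + 10)² = 6/(t + 10) - 60/(t + 10)². Integrate: ∫ α/(t + 10) dt = 6 ln|(t + 10)|; ∫ β/(t + 10)² dt = 60/(t + 10). Sum: 6 ln|(t + 10)| + 60/(t + 10) + C


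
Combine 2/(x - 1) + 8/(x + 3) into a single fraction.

Common denominator (x - 1)(x + 3). Numerator: 2(x + 3) + 8(x - 1) = (2x + 6) + (8x - 8) = 10x - 2
Result: (10x - 2)/[(x - 1)(x + 3)]


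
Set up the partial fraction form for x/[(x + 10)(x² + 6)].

Linear + irreducible quadratic: α/(x + 10) + (βx + γ)/(x² + 6)


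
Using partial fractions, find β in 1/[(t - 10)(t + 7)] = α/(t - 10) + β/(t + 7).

Cover-up at t = -7: β = 1/(-7 - 10) = -1/17


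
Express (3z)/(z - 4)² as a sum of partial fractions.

(3z) = A(z - 4) + B. At z = 4: B = 3·4 + 0 = 12. Coeff of z: A = 3
Result: 3/(z - 4) + 12/(z - 4)²


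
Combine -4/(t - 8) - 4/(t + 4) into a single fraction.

Common denominator (t - 8)(t + 4). Numerator: -4(t + 4) - 4(t - 8) = (-4t - 16) - (4t - 32) = -8t + 16
Result: (-8t + 16)/[(t - 8)(t + 4)]


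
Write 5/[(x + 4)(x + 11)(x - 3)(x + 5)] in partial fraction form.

Using Heaviside cover-up: (-5/49)/(x + 4) - (5/588)/(x + 11) + (5/784)/(x - 3) + (5/48)/(x + 5)


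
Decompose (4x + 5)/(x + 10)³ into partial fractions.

(4x + 5) = A(x + 10)² + B(x + 10) + C. At x = -10: C = 4·(-10) + 5 = -35. Coefficients: A = 0, B = 4
Result: 4/(x + 10)² - 35/(x + 10)³


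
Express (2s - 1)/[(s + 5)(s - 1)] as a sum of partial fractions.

At s=-5: α = (2·(-5) - 1)/(-5 - 1) = 11/6. At s=1: β = (2·1 - 1)/(1 + 5) = 1/6
Result: (11/6)/(s + 5) + (1/6)/(s - 1)


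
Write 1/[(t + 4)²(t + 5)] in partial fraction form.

Cover-up at t=-5: R = 1/(-5 + 4)² = 1. Cover-up at t=-4: Q = 1/(-4 + 5) = 1. Comparing t² coeff: P = -R = -1
Result: -1/(t + 4) + 1/(t + 4)² + 1/(t + 5)


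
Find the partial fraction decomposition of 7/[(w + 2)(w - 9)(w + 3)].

Using cover-up method: P = -7/11, Q = 7/132, R = 7/12
Result: (-7/11)/(w + 2) + (7/132)/(w - 9) + (7/12)/(w + 3)


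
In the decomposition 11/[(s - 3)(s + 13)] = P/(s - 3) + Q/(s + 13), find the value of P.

Cover-up at s = 3: P = 11/(3 + 13) = 11/16


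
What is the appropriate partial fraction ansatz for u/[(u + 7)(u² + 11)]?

Linear + irreducible quadratic: P/(u + 7) + (Qu + R)/(u² + 11)


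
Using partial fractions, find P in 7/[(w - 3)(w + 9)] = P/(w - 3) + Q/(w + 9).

Cover-up at w = 3: P = 7/(3 + 9) = 7/12


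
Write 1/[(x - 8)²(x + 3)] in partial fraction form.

Cover-up at x=-3: γ = 1/(-3 - 8)² = 1/121. Cover-up at x=8: β = 1/(8 + 3) = 1/11. Comparing x² coeff: α = -γ = -1/121
Result: (-1/121)/(x - 8) + (1/11)/(x - 8)² + (1/121)/(x + 3)


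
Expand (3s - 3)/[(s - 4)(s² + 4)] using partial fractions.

At s=4: A = (3·4 - 3)/(4² + 4) = 9/20. B = -A = -9/20, C = 3 - 4·A = 6/5
Result: (9/20)/(s - 4) - ((9/20)s - 6/5)/(s² + 4)


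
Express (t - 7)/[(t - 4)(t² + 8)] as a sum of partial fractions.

At t=4: α = (1·4 - 7)/(4² + 8) = -1/8. β = -α = 1/8, γ = 1 - 4·α = 3/2
Result: (-1/8)/(t - 4) + ((1/8)t + 3/2)/(t² + 8)


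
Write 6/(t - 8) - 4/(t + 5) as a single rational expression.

Common denominator (t - 8)(t + 5). Numerator: 6(t + 5) - 4(t - 8) = (6t + 30) - (4t - 32) = 2t + 62
Result: (2t + 62)/[(t - 8)(t + 5)]


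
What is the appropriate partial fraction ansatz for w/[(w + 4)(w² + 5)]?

Linear + irreducible quadratic: α/(w + 4) + (βw + γ)/(w² + 5)


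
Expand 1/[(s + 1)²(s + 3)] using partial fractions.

Cover-up at s=-3: R = 1/(-3 + 1)² = 1/4. Cover-up at s=-1: Q = 1/(-1 + 3) = 1/2. Comparing s² coeff: P = -R = -1/4
Result: (-1/4)/(s + 1) + (1/2)/(s + 1)² + (1/4)/(s + 3)


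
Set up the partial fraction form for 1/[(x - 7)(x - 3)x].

Three distinct linear factors: A/(x - 7) + B/(x - 3) + C/x


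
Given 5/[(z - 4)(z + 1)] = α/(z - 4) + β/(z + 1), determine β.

Cover-up at z = -1: β = 5/(-1 - 4) = -5/5 = -1


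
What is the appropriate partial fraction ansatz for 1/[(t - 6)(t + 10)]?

Distinct linear factors: α/(t - 6) + β/(t + 10)


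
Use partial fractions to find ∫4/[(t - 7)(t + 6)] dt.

Decompose: 4/[(t - 7)(t + 6)] = (4/13)/(t - 7) - (4/13)/(t + 6). Integrate each term: (4/13) ln|(t - 7)| - (4/13) ln|(t + 6)| + C


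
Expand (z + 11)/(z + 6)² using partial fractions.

(z + 11) = A(z + 6) + B. At z = -6: B = 1·(-6) + 11 = 5. Coeff of z: A = 1
Result: 1/(z + 6) + 5/(z + 6)²


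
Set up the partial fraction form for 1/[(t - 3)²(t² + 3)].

Repeated linear + quadratic: P/(t - 3) + Q/(t - 3)² + (Rt + S)/(t² + 3)


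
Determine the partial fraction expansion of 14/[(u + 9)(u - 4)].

14/(u + 9)(u - 4) = A/(u + 9) + B/(u - 4). A = 14/(-9 - 4) = -14/13, B = 14/(4 + 9) = 14/13
Result: (-14/13)/(u + 9) + (14/13)/(u - 4)


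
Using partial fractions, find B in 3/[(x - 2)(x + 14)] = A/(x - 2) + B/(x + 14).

Cover-up at x = -14: B = 3/(-14 - 2) = -3/16


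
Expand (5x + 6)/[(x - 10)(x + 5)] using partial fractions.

At x=10: α = (5·10 + 6)/(10 + 5) = 56/15. At x=-5: β = (5·(-5) + 6)/(-5 - 10) = 19/15
Result: (56/15)/(x - 10) + (19/15)/(x + 5)


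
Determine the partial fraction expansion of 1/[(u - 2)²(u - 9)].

Cover-up at u=9: R = 1/(9 - 2)² = 1/49. Cover-up at u=2: Q = 1/(2 - 9) = -1/7. Comparing u² coeff: P = -R = -1/49
Result: (-1/49)/(u - 2) - (1/7)/(u - 2)² + (1/49)/(u - 9)


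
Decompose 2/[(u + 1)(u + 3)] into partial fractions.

2/(u + 1)(u + 3) = P/(u + 1) + Q/(u + 3). P = 2/(-1 + 3) = 1, Q = 2/(-3 + 1) = -1
Result: 1/(u + 1) - 1/(u + 3)


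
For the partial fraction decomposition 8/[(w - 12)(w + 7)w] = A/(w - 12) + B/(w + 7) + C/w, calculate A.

Cover-up at w = 12: A = 8/[(12 + 7)(12 - 0)] = 8/[(19)(12)] = 8/228 = 2/57


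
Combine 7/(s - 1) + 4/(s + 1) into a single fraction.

Common denominator (s - 1)(s + 1). Numerator: 7(s + 1) + 4(s - 1) = (7s + 7) + (4s - 4) = 11s + 3
Result: (11s + 3)/[(s - 1)(s + 1)]


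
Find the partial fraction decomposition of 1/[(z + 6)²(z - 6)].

Cover-up at z=6: R = 1/(6 + 6)² = 1/144. Cover-up at z=-6: Q = 1/(-6 - 6) = -1/12. Comparing z² coeff: P = -R = -1/144
Result: (-1/144)/(z + 6) - (1/12)/(z + 6)² + (1/144)/(z - 6)


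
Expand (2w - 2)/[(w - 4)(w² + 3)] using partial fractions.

At w=4: A = (2·4 - 2)/(4² + 3) = 6/19. B = -A = -6/19, C = 2 - 4·A = 14/19
Result: (6/19)/(w - 4) - ((6/19)w - 14/19)/(w² + 3)


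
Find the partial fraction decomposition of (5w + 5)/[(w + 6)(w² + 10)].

At w=-6: P = (5·(-6) + 5)/((-6)² + 10) = -25/46. Q = -P = 25/46, R = 5 - (-6)·P = 40/23
Result: (-25/46)/(w + 6) + ((25/46)w + 40/23)/(w² + 10)


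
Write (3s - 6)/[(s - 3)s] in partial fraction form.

At s=3: P = (3·3 - 6)/(3 - 0) = 1. At s=0: Q = (3·0 - 6)/(0 - 3) = 2
Result: 1/(s - 3) + 2/s


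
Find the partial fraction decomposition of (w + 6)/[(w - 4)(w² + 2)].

At w=4: α = (1·4 + 6)/(4² + 2) = 5/9. β = -α = -5/9, γ = 1 - 4·α = -11/9
Result: (5/9)/(w - 4) - ((5/9)w + 11/9)/(w² + 2)


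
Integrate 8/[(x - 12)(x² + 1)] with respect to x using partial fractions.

Cover-up at x=12: α = 8/(12²+1) = 8/145. Coeff matching: β = -8/145, γ = -96/145. Decomposition: (8/145)/(x - 12) - ((8/145)x + 96/145)/(x² + 1). Integrate: linear → ln, quadratic → (1/2)ln + arctan: (8/145) ln|(x - 12)| - (4/145) ln(x² + 1) - (96/145) arctan(x) + C


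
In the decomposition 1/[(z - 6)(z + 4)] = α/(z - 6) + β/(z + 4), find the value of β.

Cover-up at z = -4: β = 1/(-4 - 6) = -1/10


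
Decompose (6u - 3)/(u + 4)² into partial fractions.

(6u - 3) = A(u + 4) + B. At u = -4: B = 6·(-4) - 3 = -27. Coeff of u: A = 6
Result: 6/(u + 4) - 27/(u + 4)²


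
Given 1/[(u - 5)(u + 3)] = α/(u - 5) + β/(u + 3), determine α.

Cover-up at u = 5: α = 1/(5 + 3) = 1/8


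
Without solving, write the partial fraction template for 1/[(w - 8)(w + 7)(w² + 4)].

Two linear + quadratic: A/(w - 8) + B/(w + 7) + (Cw + D)/(w² + 4)


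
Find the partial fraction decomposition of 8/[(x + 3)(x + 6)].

8/(x + 3)(x + 6) = P/(x + 3) + Q/(x + 6). P = 8/(-3 + 6) = 8/3, Q = 8/(-6 + 3) = -8/3
Result: (8/3)/(x + 3) - (8/3)/(x + 6)


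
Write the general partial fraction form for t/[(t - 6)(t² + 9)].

Linear + irreducible quadratic: A/(t - 6) + (Bt + C)/(t² + 9)


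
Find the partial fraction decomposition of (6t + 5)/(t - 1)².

(6t + 5) = P(t - 1) + Q. At t = 1: Q = 6·1 + 5 = 11. Coeff of t: P = 6
Result: 6/(t - 1) + 11/(t - 1)²


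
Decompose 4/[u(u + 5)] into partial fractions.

4/u(u + 5) = A/u + B/(u + 5). A = 4/(0 + 5) = 4/5, B = 4/(-5 - 0) = -4/5
Result: (4/5)/u - (4/5)/(u + 5)


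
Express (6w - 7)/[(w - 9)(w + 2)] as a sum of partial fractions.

At w=9: P = (6·9 - 7)/(9 + 2) = 47/11. At w=-2: Q = (6·(-2) - 7)/(-2 - 9) = 19/11
Result: (47/11)/(w - 9) + (19/11)/(w + 2)


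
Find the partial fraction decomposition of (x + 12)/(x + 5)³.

(x + 12) = A(x + 5)² + B(x + 5) + C. At x = -5: C = 1·(-5) + 12 = 7. Coefficients: A = 0, B = 1
Result: 1/(x + 5)² + 7/(x + 5)³


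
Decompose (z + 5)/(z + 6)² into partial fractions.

(z + 5) = α(z + 6) + β. At z = -6: β = 1·(-6) + 5 = -1. Coeff of z: α = 1
Result: 1/(z + 6) - 1/(z + 6)²


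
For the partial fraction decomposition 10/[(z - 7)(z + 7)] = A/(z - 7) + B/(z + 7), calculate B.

Cover-up at z = -7: B = 10/(-7 - 7) = -10/14 = -5/7


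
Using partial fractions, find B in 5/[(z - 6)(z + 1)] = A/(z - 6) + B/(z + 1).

Cover-up at z = -1: B = 5/(-1 - 6) = -5/7


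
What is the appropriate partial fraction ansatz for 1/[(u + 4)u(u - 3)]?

Three distinct linear factors: A/(u + 4) + B/u + C/(u - 3)


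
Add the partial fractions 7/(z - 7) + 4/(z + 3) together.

Common denominator (z - 7)(z + 3). Numerator: 7(z + 3) + 4(z - 7) = (7z + 21) + (4z - 28) = 11z - 7
Result: (11z - 7)/[(z - 7)(z + 3)]


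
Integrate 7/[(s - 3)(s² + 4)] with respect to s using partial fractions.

Cover-up at s=3: A = 7/(3²+4) = 7/13. Coeff matching: B = -7/13, C = -21/13. Decomposition: (7/13)/(s - 3) - ((7/13)s + 21/13)/(s² + 4). Integrate: linear → ln, quadratic → (1/2)ln + arctan: (7/13) ln|(s - 3)| - (7/26) ln(s² + 4) - (21/26) arctan(s/2) + C


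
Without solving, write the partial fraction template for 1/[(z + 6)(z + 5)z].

Three distinct linear factors: A/(z + 6) + B/(z + 5) + C/z


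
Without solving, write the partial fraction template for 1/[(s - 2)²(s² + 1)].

Repeated linear + quadratic: P/(s - 2) + Q/(s - 2)² + (Rs + S)/(s² + 1)


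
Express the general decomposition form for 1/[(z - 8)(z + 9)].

Distinct linear factors: P/(z - 8) + Q/(z + 9)


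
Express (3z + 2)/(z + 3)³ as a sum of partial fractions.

(3z + 2) = A(z + 3)² + B(z + 3) + C. At z = -3: C = 3·(-3) + 2 = -7. Coefficients: A = 0, B = 3
Result: 3/(z + 3)² - 7/(z + 3)³


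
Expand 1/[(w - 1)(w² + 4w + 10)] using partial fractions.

Cover-up at w = 1: P = 1/(1² + 4·1 + 10) = 1/15. Then Q = -P = -1/15, R = -P·(4 + 1) = -1/3
Result: (1/15)/(w - 1) - ((1/15)w + 1/3)/(w² + 4w + 10)


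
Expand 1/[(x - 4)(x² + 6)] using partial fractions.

Cover-up at x = 4: A = 1/(4² + 6) = 1/22. Then B = -A = -1/22, C = -A·(0 + 4) = -2/11
Result: (1/22)/(x - 4) - ((1/22)x + 2/11)/(x² + 6)


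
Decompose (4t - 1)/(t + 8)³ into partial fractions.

(4t - 1) = P(t + 8)² + Q(t + 8) + R. At t = -8: R = 4·(-8) - 1 = -33. Coefficients: P = 0, Q = 4
Result: 4/(t + 8)² - 33/(t + 8)³


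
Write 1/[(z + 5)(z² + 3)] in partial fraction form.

Cover-up at z = -5: P = 1/((-5)² + 3) = 1/28. Then Q = -P = -1/28, R = -P·(0 - 5) = 5/28
Result: (1/28)/(z + 5) - ((1/28)z - 5/28)/(z² + 3)


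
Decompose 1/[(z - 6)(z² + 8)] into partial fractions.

Cover-up at z = 6: P = 1/(6² + 8) = 1/44. Then Q = -P = -1/44, R = -P·(0 + 6) = -3/22
Result: (1/44)/(z - 6) - ((1/44)z + 3/22)/(z² + 8)


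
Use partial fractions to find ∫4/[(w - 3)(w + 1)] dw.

Decompose: 4/[(w - 3)(w + 1)] = 1/(w - 3) - 1/(w + 1). Integrate each term: ln|(w - 3)| - ln|(w + 1)| + C


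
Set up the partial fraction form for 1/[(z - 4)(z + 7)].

Distinct linear factors: P/(z - 4) + Q/(z + 7)


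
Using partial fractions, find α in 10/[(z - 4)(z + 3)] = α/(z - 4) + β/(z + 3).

Cover-up at z = 4: α = 10/(4 + 3) = 10/7


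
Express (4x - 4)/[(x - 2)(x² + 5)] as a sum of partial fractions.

At x=2: A = (4·2 - 4)/(2² + 5) = 4/9. B = -A = -4/9, C = 4 - 2·A = 28/9
Result: (4/9)/(x - 2) - ((4/9)x - 28/9)/(x² + 5)


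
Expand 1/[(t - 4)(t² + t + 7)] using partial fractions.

Cover-up at t = 4: α = 1/(4² + 1·4 + 7) = 1/27. Then β = -α = -1/27, γ = -α·(1 + 4) = -5/27
Result: (1/27)/(t - 4) - ((1/27)t + 5/27)/(t² + t + 7)


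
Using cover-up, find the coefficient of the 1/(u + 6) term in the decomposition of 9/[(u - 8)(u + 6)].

Cover (u + 6), set u=-6: 9/((u - 8) at u=-6) = 9/(-14) = -9/14


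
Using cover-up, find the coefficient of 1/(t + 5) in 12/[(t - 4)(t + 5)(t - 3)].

Cover (t + 5), set t=-5: 12/[(-5 - 4)(-5 - 3)] = 1/6


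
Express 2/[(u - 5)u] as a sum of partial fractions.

2/(u - 5)u = α/(u - 5) + β/u. α = 2/(5 - 0) = 2/5, β = 2/(0 - 5) = -2/5
Result: (2/5)/(u - 5) - (2/5)/u


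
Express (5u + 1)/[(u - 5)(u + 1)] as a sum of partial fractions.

At u=5: P = (5·5 + 1)/(5 + 1) = 13/3. At u=-1: Q = (5·(-1) + 1)/(-1 - 5) = 2/3
Result: (13/3)/(u - 5) + (2/3)/(u + 1)


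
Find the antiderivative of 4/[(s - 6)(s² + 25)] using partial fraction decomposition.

Cover-up at s=6: α = 4/(6²+25) = 4/61. Coeff matching: β = -4/61, γ = -24/61. Decomposition: (4/61)/(s - 6) - ((4/61)s + 24/61)/(s² + 25). Integrate: linear → ln, quadratic → (1/2)ln + arctan: (4/61) ln|(s - 6)| - (2/61) ln(s² + 25) - (24/305) arctan(s/5) + C


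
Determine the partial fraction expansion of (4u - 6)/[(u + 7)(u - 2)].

At u=-7: α = (4·(-7) - 6)/(-7 - 2) = 34/9. At u=2: β = (4·2 - 6)/(2 + 7) = 2/9
Result: (34/9)/(u + 7) + (2/9)/(u - 2)


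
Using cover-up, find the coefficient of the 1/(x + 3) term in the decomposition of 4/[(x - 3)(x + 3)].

Cover (x + 3), set x=-3: 4/((x - 3) at x=-3) = 4/(-6) = -2/3


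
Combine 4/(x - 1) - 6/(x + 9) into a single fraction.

Common denominator (x - 1)(x + 9). Numerator: 4(x + 9) - 6(x - 1) = (4x + 36) - (6x - 6) = -2x + 42
Result: (-2x + 42)/[(x - 1)(x + 9)]


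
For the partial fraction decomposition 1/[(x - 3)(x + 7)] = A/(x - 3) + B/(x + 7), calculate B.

Cover-up at x = -7: B = 1/(-7 - 3) = -1/10


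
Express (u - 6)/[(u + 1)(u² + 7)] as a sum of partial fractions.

At u=-1: A = (1·(-1) - 6)/((-1)² + 7) = -7/8. B = -A = 7/8, C = 1 - (-1)·A = 1/8
Result: (-7/8)/(u + 1) + ((7/8)u + 1/8)/(u² + 7)


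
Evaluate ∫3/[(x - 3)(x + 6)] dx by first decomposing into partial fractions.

Decompose: 3/[(x - 3)(x + 6)] = (1/3)/(x - 3) - (1/3)/(x + 6). Integrate each term: (1/3) ln|(x - 3)| - (1/3) ln|(x + 6)| + C


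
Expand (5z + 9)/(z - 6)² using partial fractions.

(5z + 9) = α(z - 6) + β. At z = 6: β = 5·6 + 9 = 39. Coeff of z: α = 5
Result: 5/(z - 6) + 39/(z - 6)²


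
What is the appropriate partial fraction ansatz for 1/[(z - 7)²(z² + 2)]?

Repeated linear + quadratic: A/(z - 7) + B/(z - 7)² + (Cz + D)/(z² + 2)


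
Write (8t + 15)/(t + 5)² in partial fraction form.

(8t + 15) = P(t + 5) + Q. At t = -5: Q = 8·(-5) + 15 = -25. Coeff of t: P = 8
Result: 8/(t + 5) - 25/(t + 5)²


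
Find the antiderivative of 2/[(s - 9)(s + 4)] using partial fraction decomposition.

Decompose: 2/[(s - 9)(s + 4)] = (2/13)/(s - 9) - (2/13)/(s + 4). Integrate each term: (2/13) ln|(s - 9)| - (2/13) ln|(s + 4)| + C


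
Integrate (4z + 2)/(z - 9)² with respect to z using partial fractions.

Decompose: α = 4, β = 4·9 + 2 = 38, so (4z + 2)/(z - 9)² = 4/(z - 9) + 38/(z - 9)². Integrate: ∫ α/(z - 9) dz = 4 ln|(z - 9)|; ∫ β/(z - 9)² dz = -38/(z - 9). Sum: 4 ln|(z - 9)| - 38/(z - 9) + C


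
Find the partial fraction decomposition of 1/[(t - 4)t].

1/(t - 4)t = α/(t - 4) + β/t. α = 1/(4 - 0) = 1/4, β = 1/(0 - 4) = -1/4
Result: (1/4)/(t - 4) - (1/4)/t


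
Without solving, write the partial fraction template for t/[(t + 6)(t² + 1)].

Linear + irreducible quadratic: P/(t + 6) + (Qt + R)/(t² + 1)


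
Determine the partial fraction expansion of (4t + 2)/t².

(4t + 2) = αt + β. At t = 0: β = 4·0 + 2 = 2. Coeff of t: α = 4
Result: 4/t + 2/t²


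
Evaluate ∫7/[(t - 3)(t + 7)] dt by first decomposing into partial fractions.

Decompose: 7/[(t - 3)(t + 7)] = (7/10)/(t - 3) - (7/10)/(t + 7). Integrate each term: (7/10) ln|(t - 3)| - (7/10) ln|(t + 7)| + C


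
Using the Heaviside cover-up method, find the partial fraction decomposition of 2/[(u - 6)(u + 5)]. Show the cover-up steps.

Cover (u - 6): set u=6, get A = 2/(6 + 5) = 2/11. Cover (u + 5): set u=-5, get B = 2/(-5 - 6) = -2/11.
Result: (2/11)/(u - 6) - (2/11)/(u + 5)


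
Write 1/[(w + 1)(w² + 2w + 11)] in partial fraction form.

Cover-up at w = -1: P = 1/((-1)² + 2·(-1) + 11) = 1/10. Then Q = -P = -1/10, R = -P·(2 - 1) = -1/10
Result: (1/10)/(w + 1) - ((1/10)w + 1/10)/(w² + 2w + 11)


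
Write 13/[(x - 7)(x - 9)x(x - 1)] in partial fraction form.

Using Heaviside cover-up: (-13/84)/(x - 7) + (13/144)/(x - 9) - (13/63)/x + (13/48)/(x - 1)


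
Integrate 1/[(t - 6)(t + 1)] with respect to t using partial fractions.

Decompose: 1/[(t - 6)(t + 1)] = (1/7)/(t - 6) - (1/7)/(t + 1). Integrate each term: (1/7) ln|(t - 6)| - (1/7) ln|(t + 1)| + C


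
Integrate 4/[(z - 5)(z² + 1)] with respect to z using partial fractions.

Cover-up at z=5: P = 4/(5²+1) = 2/13. Coeff matching: Q = -2/13, R = -10/13. Decomposition: (2/13)/(z - 5) - ((2/13)z + 10/13)/(z² + 1). Integrate: linear → ln, quadratic → (1/2)ln + arctan: (2/13) ln|(z - 5)| - (1/13) ln(z² + 1) - (10/13) arctan(z) + C


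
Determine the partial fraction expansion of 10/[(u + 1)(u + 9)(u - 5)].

Using cover-up method: P = -5/24, Q = 5/56, R = 5/42
Result: (-5/24)/(u + 1) + (5/56)/(u + 9) + (5/42)/(u - 5)


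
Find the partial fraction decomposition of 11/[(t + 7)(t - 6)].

11/(t + 7)(t - 6) = α/(t + 7) + β/(t - 6). α = 11/(-7 - 6) = -11/13, β = 11/(6 + 7) = 11/13
Result: (-11/13)/(t + 7) + (11/13)/(t - 6)


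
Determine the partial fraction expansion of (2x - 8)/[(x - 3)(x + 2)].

At x=3: α = (2·3 - 8)/(3 + 2) = -2/5. At x=-2: β = (2·(-2) - 8)/(-2 - 3) = 12/5
Result: (-2/5)/(x - 3) + (12/5)/(x + 2)


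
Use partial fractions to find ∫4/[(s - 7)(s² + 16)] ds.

Cover-up at s=7: α = 4/(7²+16) = 4/65. Coeff matching: β = -4/65, γ = -28/65. Decomposition: (4/65)/(s - 7) - ((4/65)s + 28/65)/(s² + 16). Integrate: linear → ln, quadratic → (1/2)ln + arctan: (4/65) ln|(s - 7)| - (2/65) ln(s² + 16) - (7/65) arctan(s/4) + C


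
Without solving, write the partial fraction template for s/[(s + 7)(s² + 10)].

Linear + irreducible quadratic: A/(s + 7) + (Bs + C)/(s² + 10)


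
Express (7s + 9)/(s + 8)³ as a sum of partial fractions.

(7s + 9) = α(s + 8)² + β(s + 8) + γ. At s = -8: γ = 7·(-8) + 9 = -47. Coefficients: α = 0, β = 7
Result: 7/(s + 8)² - 47/(s + 8)³


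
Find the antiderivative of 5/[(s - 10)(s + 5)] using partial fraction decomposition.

Decompose: 5/[(s - 10)(s + 5)] = (1/3)/(s - 10) - (1/3)/(s + 5). Integrate each term: (1/3) ln|(s - 10)| - (1/3) ln|(s + 5)| + C


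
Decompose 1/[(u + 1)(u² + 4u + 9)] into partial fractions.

Cover-up at u = -1: P = 1/((-1)² + 4·(-1) + 9) = 1/6. Then Q = -P = -1/6, R = -P·(4 - 1) = -1/2
Result: (1/6)/(u + 1) - ((1/6)u + 1/2)/(u² + 4u + 9)


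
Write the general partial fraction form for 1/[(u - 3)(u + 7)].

Distinct linear factors: A/(u - 3) + B/(u + 7)


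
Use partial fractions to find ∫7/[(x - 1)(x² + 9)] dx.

Cover-up at x=1: P = 7/(1²+9) = 7/10. Coeff matching: Q = -7/10, R = -7/10. Decomposition: (7/10)/(x - 1) - ((7/10)x + 7/10)/(x² + 9). Integrate: linear → ln, quadratic → (1/2)ln + arctan: (7/10) ln|(x - 1)| - (7/20) ln(x² + 9) - (7/30) arctan(x/3) + C


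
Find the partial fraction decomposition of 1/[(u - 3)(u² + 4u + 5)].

Cover-up at u = 3: α = 1/(3² + 4·3 + 5) = 1/26. Then β = -α = -1/26, γ = -α·(4 + 3) = -7/26
Result: (1/26)/(u - 3) - ((1/26)u + 7/26)/(u² + 4u + 5)


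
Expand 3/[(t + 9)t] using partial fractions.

3/(t + 9)t = A/(t + 9) + B/t. A = 3/(-9 - 0) = -1/3, B = 3/(0 + 9) = 1/3
Result: (-1/3)/(t + 9) + (1/3)/t


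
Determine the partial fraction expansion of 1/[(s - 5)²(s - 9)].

Cover-up at s=9: C = 1/(9 - 5)² = 1/16. Cover-up at s=5: B = 1/(5 - 9) = -1/4. Comparing s² coeff: A = -C = -1/16
Result: (-1/16)/(s - 5) - (1/4)/(s - 5)² + (1/16)/(s - 9)


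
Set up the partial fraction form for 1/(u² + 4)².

Repeated quadratic factor: (Pu + Q)/(u² + 4) + (Ru + S)/(u² + 4)²


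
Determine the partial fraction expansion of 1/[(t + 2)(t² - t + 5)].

Cover-up at t = -2: A = 1/((-2)² - 1·(-2) + 5) = 1/11. Then B = -A = -1/11, C = -A·(-1 - 2) = 3/11
Result: (1/11)/(t + 2) - ((1/11)t - 3/11)/(t² - t + 5)


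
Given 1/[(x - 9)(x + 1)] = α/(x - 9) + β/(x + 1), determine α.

Cover-up at x = 9: α = 1/(9 + 1) = 1/10


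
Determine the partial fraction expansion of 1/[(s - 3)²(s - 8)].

Cover-up at s=8: R = 1/(8 - 3)² = 1/25. Cover-up at s=3: Q = 1/(3 - 8) = -1/5. Comparing s² coeff: P = -R = -1/25
Result: (-1/25)/(s - 3) - (1/5)/(s - 3)² + (1/25)/(s - 8)


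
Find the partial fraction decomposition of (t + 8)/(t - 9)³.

(t + 8) = α(t - 9)² + β(t - 9) + γ. At t = 9: γ = 1·9 + 8 = 17. Coefficients: α = 0, β = 1
Result: 1/(t - 9)² + 17/(t - 9)³


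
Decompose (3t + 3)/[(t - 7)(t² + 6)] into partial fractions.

At t=7: P = (3·7 + 3)/(7² + 6) = 24/55. Q = -P = -24/55, R = 3 - 7·P = -3/55
Result: (24/55)/(t - 7) - ((24/55)t + 3/55)/(t² + 6)


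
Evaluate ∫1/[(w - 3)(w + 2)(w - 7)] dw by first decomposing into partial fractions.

Cover-up: α = -1/20, β = 1/45, γ = 1/36. Decomposition: (-1/20)/(w - 3) + (1/45)/(w + 2) + (1/36)/(w - 7). Integrate each term: (-1/20) ln|(w - 3)| + (1/45) ln|(w + 2)| + (1/36) ln|(w - 7)| + C


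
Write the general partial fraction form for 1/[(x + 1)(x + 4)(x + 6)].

Three distinct linear factors: α/(x + 1) + β/(x + 4) + γ/(x + 6)


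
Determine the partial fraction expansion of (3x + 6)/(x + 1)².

(3x + 6) = A(x + 1) + B. At x = -1: B = 3·(-1) + 6 = 3. Coeff of x: A = 3
Result: 3/(x + 1) + 3/(x + 1)²


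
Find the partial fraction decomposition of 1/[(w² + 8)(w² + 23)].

Coefficient matching gives α = γ = 0, β = 1/(23-8) = 1/15, δ = -β = -1/15
Result: (1/15)/(w² + 8) - (1/15)/(w² + 23)


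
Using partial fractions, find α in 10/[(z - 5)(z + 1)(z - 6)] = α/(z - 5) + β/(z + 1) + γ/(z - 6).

Cover-up at z = 5: α = 10/[(5 + 1)(5 - 6)] = 10/[(6)(-1)] = -10/6 = -5/3


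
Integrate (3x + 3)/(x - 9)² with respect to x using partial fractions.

Decompose: A = 3, B = 3·9 + 3 = 30, so (3x + 3)/(x - 9)² = 3/(x - 9) + 30/(x - 9)². Integrate: ∫ A/(x - 9) dx = 3 ln|(x - 9)|; ∫ B/(x - 9)² dx = -30/(x - 9). Sum: 3 ln|(x - 9)| - 30/(x - 9) + C


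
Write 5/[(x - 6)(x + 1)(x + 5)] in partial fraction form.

Using cover-up method: α = 5/77, β = -5/28, γ = 5/44
Result: (5/77)/(x - 6) - (5/28)/(x + 1) + (5/44)/(x + 5)


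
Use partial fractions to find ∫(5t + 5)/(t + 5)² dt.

Decompose: A = 5, B = 5·(-5) + 5 = -20, so (5t + 5)/(t + 5)² = 5/(t + 5) - 20/(t + 5)². Integrate: ∫ A/(t + 5) dt = 5 ln|(t + 5)|; ∫ B/(t + 5)² dt = 20/(t + 5). Sum: 5 ln|(t + 5)| + 20/(t + 5) + C


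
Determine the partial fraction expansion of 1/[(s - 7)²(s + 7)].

Cover-up at s=-7: C = 1/(-7 - 7)² = 1/196. Cover-up at s=7: B = 1/(7 + 7) = 1/14. Comparing s² coeff: A = -C = -1/196
Result: (-1/196)/(s - 7) + (1/14)/(s - 7)² + (1/196)/(s + 7)


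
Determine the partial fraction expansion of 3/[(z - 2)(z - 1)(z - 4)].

Using cover-up method: P = -3/2, Q = 1, R = 1/2
Result: (-3/2)/(z - 2) + 1/(z - 1) + (1/2)/(z - 4)


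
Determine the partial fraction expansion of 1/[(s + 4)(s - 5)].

1/(s + 4)(s - 5) = A/(s + 4) + B/(s - 5). A = 1/(-4 - 5) = -1/9, B = 1/(5 + 4) = 1/9
Result: (-1/9)/(s + 4) + (1/9)/(s - 5)


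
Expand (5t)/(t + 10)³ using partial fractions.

(5t) = A(t + 10)² + B(t + 10) + C. At t = -10: C = 5·(-10) + 0 = -50. Coefficients: A = 0, B = 5
Result: 5/(t + 10)² - 50/(t + 10)³


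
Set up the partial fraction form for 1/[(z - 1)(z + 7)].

Distinct linear factors: P/(z - 1) + Q/(z + 7)
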